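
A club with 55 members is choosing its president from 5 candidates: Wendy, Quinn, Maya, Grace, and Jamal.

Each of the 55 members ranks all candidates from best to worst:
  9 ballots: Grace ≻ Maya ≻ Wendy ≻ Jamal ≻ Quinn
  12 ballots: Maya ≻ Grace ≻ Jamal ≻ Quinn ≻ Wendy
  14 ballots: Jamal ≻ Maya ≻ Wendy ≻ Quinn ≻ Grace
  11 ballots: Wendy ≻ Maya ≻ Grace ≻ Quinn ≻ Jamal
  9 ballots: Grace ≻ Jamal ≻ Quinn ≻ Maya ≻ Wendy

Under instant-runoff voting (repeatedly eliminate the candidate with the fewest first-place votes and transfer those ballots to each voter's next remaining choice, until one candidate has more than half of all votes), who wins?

Maya

Round 1: Wendy 11, Quinn 0, Maya 12, Grace 18, Jamal 14. Quinn eliminated.
Round 2: Wendy 11, Maya 12, Grace 18, Jamal 14. Wendy eliminated.
Round 3: Maya 23, Grace 18, Jamal 14. Jamal eliminated.
Round 4: Maya 37, Grace 18. Maya has a majority (≥28).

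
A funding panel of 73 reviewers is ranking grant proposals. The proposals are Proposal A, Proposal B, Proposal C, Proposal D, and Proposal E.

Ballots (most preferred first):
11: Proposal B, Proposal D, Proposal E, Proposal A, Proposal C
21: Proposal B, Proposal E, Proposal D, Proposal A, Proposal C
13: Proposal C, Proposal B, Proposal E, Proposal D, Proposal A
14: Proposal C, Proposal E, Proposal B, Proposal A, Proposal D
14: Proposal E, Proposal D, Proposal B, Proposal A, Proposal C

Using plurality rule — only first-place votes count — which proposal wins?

Proposal B

First-place votes: Proposal A 0, Proposal B 32, Proposal C 27, Proposal D 0, Proposal E 14.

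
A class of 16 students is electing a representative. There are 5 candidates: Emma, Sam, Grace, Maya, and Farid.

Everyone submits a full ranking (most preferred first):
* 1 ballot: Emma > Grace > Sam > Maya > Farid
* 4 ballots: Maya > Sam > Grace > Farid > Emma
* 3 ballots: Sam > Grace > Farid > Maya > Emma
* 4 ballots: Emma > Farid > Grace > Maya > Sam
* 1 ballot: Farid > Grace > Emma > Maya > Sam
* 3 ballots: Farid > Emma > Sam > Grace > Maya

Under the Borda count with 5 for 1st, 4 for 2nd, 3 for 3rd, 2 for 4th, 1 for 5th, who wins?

Emma: 1×5 + 4×1 + 3×1 + 4×5 + 1×3 + 3×4 = 47
Sam: 1×3 + 4×4 + 3×5 + 4×1 + 1×1 + 3×3 = 48
Grace: 1×4 + 4×3 + 3×4 + 4×3 + 1×4 + 3×2 = 50
Maya: 1×2 + 4×5 + 3×2 + 4×2 + 1×2 + 3×1 = 41
Farid: 1×1 + 4×2 + 3×3 + 4×4 + 1×5 + 3×5 = 54

Farid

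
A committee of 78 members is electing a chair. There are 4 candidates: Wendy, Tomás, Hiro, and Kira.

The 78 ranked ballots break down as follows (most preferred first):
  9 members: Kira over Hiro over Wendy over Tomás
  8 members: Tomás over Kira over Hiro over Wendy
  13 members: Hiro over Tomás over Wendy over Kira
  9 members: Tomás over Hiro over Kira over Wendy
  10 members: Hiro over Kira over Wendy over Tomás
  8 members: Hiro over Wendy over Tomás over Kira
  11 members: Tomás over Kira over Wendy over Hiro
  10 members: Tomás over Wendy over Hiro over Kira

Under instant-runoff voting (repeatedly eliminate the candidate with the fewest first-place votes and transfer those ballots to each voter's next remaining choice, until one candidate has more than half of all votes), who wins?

Round 1: Wendy 0, Tomás 38, Hiro 31, Kira 9. Wendy eliminated.
Round 2: Tomás 38, Hiro 31, Kira 9. Kira eliminated.
Round 3: Tomás 38, Hiro 40. Hiro has a majority (≥40).

Hiro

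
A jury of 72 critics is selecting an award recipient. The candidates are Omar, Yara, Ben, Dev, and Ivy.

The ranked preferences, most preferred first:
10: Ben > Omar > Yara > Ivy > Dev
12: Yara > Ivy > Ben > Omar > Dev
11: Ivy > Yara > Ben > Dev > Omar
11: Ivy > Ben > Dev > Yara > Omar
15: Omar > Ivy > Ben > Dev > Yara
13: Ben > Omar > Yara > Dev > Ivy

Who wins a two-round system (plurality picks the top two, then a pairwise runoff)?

Round 1 first-place votes: Omar 15, Yara 12, Ben 23, Dev 0, Ivy 22. Ben and Ivy advance.
Runoff: Ben is ranked above Ivy on 23 ballots, Ivy above Ben on 49.

Ivy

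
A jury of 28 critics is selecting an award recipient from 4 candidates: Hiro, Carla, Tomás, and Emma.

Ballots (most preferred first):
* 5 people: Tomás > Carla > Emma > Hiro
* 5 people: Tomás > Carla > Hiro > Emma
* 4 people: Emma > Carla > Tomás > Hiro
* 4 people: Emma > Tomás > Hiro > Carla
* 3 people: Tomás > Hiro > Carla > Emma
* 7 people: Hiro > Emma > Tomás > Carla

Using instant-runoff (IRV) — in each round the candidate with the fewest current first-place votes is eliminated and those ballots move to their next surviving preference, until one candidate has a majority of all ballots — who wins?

Emma

Round 1: Hiro 7, Carla 0, Tomás 13, Emma 8. Carla eliminated.
Round 2: Hiro 7, Tomás 13, Emma 8. Hiro eliminated.
Round 3: Tomás 13, Emma 15. Emma has a majority (≥15).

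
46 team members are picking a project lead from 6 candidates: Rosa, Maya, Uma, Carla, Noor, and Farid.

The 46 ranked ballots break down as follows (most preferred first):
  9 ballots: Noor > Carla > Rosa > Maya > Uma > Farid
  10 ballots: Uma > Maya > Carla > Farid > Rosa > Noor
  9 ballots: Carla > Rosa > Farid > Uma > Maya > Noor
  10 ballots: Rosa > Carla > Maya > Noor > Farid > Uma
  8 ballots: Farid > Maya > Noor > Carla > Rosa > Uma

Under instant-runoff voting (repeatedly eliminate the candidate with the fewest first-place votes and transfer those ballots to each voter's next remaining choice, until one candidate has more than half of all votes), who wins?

Rosa

Round 1: Rosa 10, Maya 0, Uma 10, Carla 9, Noor 9, Farid 8. Maya eliminated.
Round 2: Rosa 10, Uma 10, Carla 9, Noor 9, Farid 8. Farid eliminated.
Round 3: Rosa 10, Uma 10, Carla 9, Noor 17. Carla eliminated.
Round 4: Rosa 19, Uma 10, Noor 17. Uma eliminated.
Round 5: Rosa 29, Noor 17. Rosa has a majority (≥24).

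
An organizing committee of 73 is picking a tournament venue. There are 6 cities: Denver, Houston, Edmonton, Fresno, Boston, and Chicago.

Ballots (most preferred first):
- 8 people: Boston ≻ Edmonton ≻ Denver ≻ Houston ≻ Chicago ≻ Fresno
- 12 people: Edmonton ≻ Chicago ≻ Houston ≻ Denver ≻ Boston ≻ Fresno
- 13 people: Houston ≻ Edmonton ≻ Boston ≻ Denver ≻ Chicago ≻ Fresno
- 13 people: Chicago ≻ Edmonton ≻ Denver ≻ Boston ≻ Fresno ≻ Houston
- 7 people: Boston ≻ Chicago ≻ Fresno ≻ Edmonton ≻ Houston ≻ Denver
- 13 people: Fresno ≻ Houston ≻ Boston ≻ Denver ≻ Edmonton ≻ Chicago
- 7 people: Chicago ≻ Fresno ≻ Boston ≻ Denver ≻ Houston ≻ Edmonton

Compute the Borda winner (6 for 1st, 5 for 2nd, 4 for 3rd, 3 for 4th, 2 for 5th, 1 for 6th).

Denver: 8×4 + 12×3 + 13×3 + 13×4 + 7×1 + 13×3 + 7×3 = 226
Houston: 8×3 + 12×4 + 13×6 + 13×1 + 7×2 + 13×5 + 7×2 = 256
Edmonton: 8×5 + 12×6 + 13×5 + 13×5 + 7×3 + 13×2 + 7×1 = 296
Fresno: 8×1 + 12×1 + 13×1 + 13×2 + 7×4 + 13×6 + 7×5 = 200
Boston: 8×6 + 12×2 + 13×4 + 13×3 + 7×6 + 13×4 + 7×4 = 285
Chicago: 8×2 + 12×5 + 13×2 + 13×6 + 7×5 + 13×1 + 7×6 = 270

Edmonton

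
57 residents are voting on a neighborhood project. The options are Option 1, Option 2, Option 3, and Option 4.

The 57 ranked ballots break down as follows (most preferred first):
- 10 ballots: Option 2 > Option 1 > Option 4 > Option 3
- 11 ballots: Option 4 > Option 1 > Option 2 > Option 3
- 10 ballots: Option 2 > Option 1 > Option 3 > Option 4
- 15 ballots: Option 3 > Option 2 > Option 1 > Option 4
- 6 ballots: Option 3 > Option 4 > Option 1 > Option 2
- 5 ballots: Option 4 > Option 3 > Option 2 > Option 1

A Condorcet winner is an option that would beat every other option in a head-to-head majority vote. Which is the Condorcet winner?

Option 2 vs Option 1: 40–17
Option 2 vs Option 3: 31–26
Option 2 vs Option 4: 35–22
Option 2 beats every other option.

Option 2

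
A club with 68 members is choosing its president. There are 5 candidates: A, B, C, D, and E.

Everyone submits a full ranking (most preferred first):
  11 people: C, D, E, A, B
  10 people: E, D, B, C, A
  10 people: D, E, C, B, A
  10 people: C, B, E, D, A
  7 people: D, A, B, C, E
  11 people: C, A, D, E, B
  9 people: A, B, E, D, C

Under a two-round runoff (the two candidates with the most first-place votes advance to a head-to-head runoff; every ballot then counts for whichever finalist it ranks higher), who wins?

Round 1 first-place votes: A 9, B 0, C 32, D 17, E 10. C and D advance.
Runoff: C is ranked above D on 32 ballots, D above C on 36.

D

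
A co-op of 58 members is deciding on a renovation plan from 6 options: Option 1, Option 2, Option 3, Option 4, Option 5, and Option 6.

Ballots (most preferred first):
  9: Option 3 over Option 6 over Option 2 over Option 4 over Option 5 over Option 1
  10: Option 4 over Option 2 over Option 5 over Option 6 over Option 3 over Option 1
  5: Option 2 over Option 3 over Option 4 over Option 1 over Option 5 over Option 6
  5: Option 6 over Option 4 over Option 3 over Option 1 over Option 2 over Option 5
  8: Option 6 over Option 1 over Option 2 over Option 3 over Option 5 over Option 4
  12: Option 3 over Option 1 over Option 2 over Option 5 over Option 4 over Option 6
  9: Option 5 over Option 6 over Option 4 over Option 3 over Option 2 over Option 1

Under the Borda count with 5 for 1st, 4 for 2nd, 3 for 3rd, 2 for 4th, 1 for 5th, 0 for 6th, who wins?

Option 1: 9×0 + 10×0 + 5×2 + 5×2 + 8×4 + 12×4 + 9×0 = 100
Option 2: 9×3 + 10×4 + 5×5 + 5×1 + 8×3 + 12×3 + 9×1 = 166
Option 3: 9×5 + 10×1 + 5×4 + 5×3 + 8×2 + 12×5 + 9×2 = 184
Option 4: 9×2 + 10×5 + 5×3 + 5×4 + 8×0 + 12×1 + 9×3 = 142
Option 5: 9×1 + 10×3 + 5×1 + 5×0 + 8×1 + 12×2 + 9×5 = 121
Option 6: 9×4 + 10×2 + 5×0 + 5×5 + 8×5 + 12×0 + 9×4 = 157

Option 3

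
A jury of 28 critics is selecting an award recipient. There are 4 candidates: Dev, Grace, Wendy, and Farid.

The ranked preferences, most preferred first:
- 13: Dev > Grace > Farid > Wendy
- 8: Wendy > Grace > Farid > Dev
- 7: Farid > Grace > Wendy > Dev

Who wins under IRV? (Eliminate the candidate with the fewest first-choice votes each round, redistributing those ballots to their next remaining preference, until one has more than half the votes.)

Round 1: Dev 13, Grace 0, Wendy 8, Farid 7. Grace eliminated.
Round 2: Dev 13, Wendy 8, Farid 7. Farid eliminated.
Round 3: Dev 13, Wendy 15. Wendy has a majority (≥15).

Wendy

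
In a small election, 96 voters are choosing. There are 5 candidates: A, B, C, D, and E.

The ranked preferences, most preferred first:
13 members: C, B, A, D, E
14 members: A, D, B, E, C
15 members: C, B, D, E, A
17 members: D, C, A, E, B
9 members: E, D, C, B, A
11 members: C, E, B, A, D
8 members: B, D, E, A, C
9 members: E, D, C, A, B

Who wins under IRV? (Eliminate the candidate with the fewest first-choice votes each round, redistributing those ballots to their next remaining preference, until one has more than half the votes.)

Round 1: A 14, B 8, C 39, D 17, E 18. B eliminated.
Round 2: A 14, C 39, D 25, E 18. A eliminated.
Round 3: C 39, D 39, E 18. E eliminated.
Round 4: C 39, D 57. D has a majority (≥49).

D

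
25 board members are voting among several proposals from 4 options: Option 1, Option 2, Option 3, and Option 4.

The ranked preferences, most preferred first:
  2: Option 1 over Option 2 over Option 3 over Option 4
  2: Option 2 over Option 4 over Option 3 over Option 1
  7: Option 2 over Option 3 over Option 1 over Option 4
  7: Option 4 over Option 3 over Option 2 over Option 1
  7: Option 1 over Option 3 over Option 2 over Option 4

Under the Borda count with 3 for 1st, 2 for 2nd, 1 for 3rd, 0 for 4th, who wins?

Option 3

Option 1: 2×3 + 2×0 + 7×1 + 7×0 + 7×3 = 34
Option 2: 2×2 + 2×3 + 7×3 + 7×1 + 7×1 = 45
Option 3: 2×1 + 2×1 + 7×2 + 7×2 + 7×2 = 46
Option 4: 2×0 + 2×2 + 7×0 + 7×3 + 7×0 = 25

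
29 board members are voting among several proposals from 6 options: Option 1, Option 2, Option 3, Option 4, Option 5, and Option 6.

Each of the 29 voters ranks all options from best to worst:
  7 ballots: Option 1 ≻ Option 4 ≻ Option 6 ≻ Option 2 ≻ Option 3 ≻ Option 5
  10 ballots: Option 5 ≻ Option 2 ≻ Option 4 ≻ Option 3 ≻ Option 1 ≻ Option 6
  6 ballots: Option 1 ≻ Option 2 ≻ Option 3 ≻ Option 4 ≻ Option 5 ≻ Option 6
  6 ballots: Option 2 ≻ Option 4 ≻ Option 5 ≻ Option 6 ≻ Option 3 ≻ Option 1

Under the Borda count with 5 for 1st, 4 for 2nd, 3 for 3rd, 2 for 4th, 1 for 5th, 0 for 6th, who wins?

Option 2

Option 1: 7×5 + 10×1 + 6×5 + 6×0 = 75
Option 2: 7×2 + 10×4 + 6×4 + 6×5 = 108
Option 3: 7×1 + 10×2 + 6×3 + 6×1 = 51
Option 4: 7×4 + 10×3 + 6×2 + 6×4 = 94
Option 5: 7×0 + 10×5 + 6×1 + 6×3 = 74
Option 6: 7×3 + 10×0 + 6×0 + 6×2 = 33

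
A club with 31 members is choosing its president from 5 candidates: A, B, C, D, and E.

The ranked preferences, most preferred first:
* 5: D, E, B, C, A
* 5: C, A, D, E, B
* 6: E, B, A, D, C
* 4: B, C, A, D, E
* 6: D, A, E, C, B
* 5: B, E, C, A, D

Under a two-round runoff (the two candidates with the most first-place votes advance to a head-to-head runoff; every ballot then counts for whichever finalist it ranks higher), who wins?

Round 1 first-place votes: A 0, B 9, C 5, D 11, E 6. D and B advance.
Runoff: D is ranked above B on 16 ballots, B above D on 15.

D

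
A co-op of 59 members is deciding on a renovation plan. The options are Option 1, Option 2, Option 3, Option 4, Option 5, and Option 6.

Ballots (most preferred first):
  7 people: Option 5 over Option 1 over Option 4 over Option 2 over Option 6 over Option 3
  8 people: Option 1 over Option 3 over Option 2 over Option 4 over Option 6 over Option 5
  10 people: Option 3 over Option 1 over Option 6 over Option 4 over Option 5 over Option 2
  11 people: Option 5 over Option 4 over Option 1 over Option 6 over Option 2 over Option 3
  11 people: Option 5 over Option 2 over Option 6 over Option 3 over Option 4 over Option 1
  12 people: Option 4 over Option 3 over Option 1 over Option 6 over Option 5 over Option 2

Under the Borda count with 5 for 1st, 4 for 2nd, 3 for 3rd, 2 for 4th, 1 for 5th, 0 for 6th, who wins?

Option 1

Option 1: 7×4 + 8×5 + 10×4 + 11×3 + 11×0 + 12×3 = 177
Option 2: 7×2 + 8×3 + 10×0 + 11×1 + 11×4 + 12×0 = 93
Option 3: 7×0 + 8×4 + 10×5 + 11×0 + 11×2 + 12×4 = 152
Option 4: 7×3 + 8×2 + 10×2 + 11×4 + 11×1 + 12×5 = 172
Option 5: 7×5 + 8×0 + 10×1 + 11×5 + 11×5 + 12×1 = 167
Option 6: 7×1 + 8×1 + 10×3 + 11×2 + 11×3 + 12×2 = 124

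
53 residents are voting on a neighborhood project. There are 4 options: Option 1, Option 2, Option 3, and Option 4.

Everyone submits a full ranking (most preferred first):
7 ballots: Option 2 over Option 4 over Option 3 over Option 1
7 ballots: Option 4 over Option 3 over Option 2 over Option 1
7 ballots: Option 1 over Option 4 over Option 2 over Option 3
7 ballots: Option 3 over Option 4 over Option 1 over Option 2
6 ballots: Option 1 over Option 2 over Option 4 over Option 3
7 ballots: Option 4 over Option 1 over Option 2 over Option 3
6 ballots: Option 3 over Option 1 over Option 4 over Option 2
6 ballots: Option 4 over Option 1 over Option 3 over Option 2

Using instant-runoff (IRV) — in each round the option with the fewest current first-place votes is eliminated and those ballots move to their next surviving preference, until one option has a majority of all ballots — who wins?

Round 1: Option 1 13, Option 2 7, Option 3 13, Option 4 20. Option 2 eliminated.
Round 2: Option 1 13, Option 3 13, Option 4 27. Option 4 has a majority (≥27).

Option 4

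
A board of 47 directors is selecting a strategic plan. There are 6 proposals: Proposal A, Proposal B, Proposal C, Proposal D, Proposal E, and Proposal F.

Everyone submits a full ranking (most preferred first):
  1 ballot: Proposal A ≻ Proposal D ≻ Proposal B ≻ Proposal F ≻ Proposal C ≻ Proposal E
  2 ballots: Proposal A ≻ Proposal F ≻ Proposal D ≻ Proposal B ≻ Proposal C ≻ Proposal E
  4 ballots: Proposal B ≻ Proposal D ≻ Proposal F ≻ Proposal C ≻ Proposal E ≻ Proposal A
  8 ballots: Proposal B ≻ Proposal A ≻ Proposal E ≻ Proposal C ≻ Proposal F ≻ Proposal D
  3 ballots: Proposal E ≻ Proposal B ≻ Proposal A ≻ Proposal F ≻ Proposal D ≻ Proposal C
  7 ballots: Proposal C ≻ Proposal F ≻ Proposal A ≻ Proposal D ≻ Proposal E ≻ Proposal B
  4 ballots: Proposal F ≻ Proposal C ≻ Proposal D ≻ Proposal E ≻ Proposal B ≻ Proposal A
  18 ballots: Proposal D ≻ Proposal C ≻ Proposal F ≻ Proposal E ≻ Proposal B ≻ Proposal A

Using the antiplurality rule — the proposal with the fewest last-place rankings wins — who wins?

Proposal F

Last-place votes: Proposal A 26, Proposal B 7, Proposal C 3, Proposal D 8, Proposal E 3, Proposal F 0.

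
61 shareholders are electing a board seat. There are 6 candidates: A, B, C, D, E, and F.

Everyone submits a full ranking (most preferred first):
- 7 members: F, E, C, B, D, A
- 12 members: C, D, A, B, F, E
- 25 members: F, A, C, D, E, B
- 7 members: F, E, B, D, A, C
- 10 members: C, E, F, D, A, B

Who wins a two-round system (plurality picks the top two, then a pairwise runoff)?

F

Round 1 first-place votes: A 0, B 0, C 22, D 0, E 0, F 39. F and C advance.
Runoff: F is ranked above C on 39 ballots, C above F on 22.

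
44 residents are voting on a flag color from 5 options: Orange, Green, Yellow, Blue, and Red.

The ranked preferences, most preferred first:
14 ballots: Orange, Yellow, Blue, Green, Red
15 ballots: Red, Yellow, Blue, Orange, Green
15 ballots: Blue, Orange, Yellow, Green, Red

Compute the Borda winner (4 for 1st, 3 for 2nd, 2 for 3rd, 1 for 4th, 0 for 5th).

Blue

Orange: 14×4 + 15×1 + 15×3 = 116
Green: 14×1 + 15×0 + 15×1 = 29
Yellow: 14×3 + 15×3 + 15×2 = 117
Blue: 14×2 + 15×2 + 15×4 = 118
Red: 14×0 + 15×4 + 15×0 = 60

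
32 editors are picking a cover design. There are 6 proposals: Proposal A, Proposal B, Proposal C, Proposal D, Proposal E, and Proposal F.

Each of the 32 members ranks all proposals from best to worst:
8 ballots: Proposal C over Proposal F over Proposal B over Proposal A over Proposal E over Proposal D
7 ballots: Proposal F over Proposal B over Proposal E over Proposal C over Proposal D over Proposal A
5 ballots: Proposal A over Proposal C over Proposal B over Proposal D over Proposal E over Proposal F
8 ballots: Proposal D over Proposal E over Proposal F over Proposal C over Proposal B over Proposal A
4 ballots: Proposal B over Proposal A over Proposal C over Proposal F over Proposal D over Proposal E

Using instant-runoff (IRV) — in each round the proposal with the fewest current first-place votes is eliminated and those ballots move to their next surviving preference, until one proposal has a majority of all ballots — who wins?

Proposal C

Round 1: Proposal A 5, Proposal B 4, Proposal C 8, Proposal D 8, Proposal E 0, Proposal F 7. Proposal E eliminated.
Round 2: Proposal A 5, Proposal B 4, Proposal C 8, Proposal D 8, Proposal F 7. Proposal B eliminated.
Round 3: Proposal A 9, Proposal C 8, Proposal D 8, Proposal F 7. Proposal F eliminated.
Round 4: Proposal A 9, Proposal C 15, Proposal D 8. Proposal D eliminated.
Round 5: Proposal A 9, Proposal C 23. Proposal C has a majority (≥17).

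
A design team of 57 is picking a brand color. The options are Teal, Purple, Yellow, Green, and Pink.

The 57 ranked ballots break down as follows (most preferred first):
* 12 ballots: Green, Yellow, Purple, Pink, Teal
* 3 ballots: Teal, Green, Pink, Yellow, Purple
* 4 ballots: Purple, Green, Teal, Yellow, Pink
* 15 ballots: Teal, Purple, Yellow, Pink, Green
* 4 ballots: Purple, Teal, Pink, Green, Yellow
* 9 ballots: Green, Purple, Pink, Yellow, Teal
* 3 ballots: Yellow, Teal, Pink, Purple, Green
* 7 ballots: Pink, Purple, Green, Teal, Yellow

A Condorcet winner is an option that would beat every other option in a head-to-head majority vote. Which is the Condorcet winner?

Purple vs Teal: 36–21
Purple vs Yellow: 39–18
Purple vs Green: 33–24
Purple vs Pink: 44–13
Purple beats every other option.

Purple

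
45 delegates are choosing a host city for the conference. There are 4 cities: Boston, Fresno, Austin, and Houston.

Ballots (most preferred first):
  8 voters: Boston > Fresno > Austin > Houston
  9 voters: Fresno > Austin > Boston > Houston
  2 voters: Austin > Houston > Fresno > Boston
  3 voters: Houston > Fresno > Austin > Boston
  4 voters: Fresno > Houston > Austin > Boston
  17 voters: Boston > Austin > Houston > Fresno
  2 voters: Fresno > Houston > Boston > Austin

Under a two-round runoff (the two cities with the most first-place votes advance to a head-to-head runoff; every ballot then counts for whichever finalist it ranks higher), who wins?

Round 1 first-place votes: Boston 25, Fresno 15, Austin 2, Houston 3. Boston and Fresno advance.
Runoff: Boston is ranked above Fresno on 25 ballots, Fresno above Boston on 20.

Boston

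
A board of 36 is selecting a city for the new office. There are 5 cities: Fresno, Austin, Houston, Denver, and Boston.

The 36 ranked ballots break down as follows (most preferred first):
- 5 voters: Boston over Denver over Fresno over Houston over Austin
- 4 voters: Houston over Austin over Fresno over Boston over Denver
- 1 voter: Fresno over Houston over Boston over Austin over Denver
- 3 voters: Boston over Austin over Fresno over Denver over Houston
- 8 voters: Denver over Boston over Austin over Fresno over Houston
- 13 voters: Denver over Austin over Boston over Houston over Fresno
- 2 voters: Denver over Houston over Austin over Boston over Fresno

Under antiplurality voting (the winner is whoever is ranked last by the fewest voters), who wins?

Last-place votes: Fresno 15, Austin 5, Houston 11, Denver 5, Boston 0.

Boston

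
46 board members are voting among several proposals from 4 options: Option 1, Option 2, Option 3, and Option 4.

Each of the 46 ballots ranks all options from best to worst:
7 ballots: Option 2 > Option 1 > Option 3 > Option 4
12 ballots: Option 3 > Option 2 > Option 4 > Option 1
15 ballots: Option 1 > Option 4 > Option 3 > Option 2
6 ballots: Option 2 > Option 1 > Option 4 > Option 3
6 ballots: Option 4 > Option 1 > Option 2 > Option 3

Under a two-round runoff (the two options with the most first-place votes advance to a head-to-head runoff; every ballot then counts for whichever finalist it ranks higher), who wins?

Option 2

Round 1 first-place votes: Option 1 15, Option 2 13, Option 3 12, Option 4 6. Option 1 and Option 2 advance.
Runoff: Option 1 is ranked above Option 2 on 21 ballots, Option 2 above Option 1 on 25.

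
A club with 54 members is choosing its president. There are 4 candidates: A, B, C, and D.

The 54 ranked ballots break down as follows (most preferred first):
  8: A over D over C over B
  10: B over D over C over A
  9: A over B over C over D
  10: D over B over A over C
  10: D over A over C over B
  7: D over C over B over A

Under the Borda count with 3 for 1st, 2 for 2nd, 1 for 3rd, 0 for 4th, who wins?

D

A: 8×3 + 10×0 + 9×3 + 10×1 + 10×2 + 7×0 = 81
B: 8×0 + 10×3 + 9×2 + 10×2 + 10×0 + 7×1 = 75
C: 8×1 + 10×1 + 9×1 + 10×0 + 10×1 + 7×2 = 51
D: 8×2 + 10×2 + 9×0 + 10×3 + 10×3 + 7×3 = 117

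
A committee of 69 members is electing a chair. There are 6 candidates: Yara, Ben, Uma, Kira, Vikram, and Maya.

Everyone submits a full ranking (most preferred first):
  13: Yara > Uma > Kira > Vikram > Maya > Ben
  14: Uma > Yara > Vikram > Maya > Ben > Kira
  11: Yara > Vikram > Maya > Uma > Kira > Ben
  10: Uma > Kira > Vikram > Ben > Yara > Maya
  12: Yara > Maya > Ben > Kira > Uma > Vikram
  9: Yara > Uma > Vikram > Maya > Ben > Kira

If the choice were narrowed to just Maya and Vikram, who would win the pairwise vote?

Maya is ranked above Vikram on 12 ballots; Vikram above Maya on 57.

Vikram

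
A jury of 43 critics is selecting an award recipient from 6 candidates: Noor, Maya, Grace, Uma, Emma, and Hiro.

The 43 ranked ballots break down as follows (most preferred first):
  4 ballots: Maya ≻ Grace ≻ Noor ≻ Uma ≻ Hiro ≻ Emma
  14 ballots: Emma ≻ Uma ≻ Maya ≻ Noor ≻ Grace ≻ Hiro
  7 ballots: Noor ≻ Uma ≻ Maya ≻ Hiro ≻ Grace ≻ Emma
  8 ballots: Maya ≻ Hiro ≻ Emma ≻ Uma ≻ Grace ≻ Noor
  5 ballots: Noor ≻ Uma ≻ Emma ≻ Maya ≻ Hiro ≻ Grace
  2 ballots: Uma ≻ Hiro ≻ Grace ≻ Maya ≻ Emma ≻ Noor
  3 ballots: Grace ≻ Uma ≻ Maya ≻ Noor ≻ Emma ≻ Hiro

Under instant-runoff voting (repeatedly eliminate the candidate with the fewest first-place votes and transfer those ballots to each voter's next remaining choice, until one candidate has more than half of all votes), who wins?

Maya

Round 1: Noor 12, Maya 12, Grace 3, Uma 2, Emma 14, Hiro 0. Hiro eliminated.
Round 2: Noor 12, Maya 12, Grace 3, Uma 2, Emma 14. Uma eliminated.
Round 3: Noor 12, Maya 12, Grace 5, Emma 14. Grace eliminated.
Round 4: Noor 12, Maya 17, Emma 14. Noor eliminated.
Round 5: Maya 24, Emma 19. Maya has a majority (≥22).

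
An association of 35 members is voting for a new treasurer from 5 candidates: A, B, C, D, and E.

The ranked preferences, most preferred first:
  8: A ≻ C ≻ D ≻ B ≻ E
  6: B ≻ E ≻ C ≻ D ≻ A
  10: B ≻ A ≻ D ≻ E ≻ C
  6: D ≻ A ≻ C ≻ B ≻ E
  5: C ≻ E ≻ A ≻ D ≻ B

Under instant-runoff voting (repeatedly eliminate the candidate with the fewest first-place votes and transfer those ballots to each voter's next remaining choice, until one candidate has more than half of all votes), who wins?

Round 1: A 8, B 16, C 5, D 6, E 0. E eliminated.
Round 2: A 8, B 16, C 5, D 6. C eliminated.
Round 3: A 13, B 16, D 6. D eliminated.
Round 4: A 19, B 16. A has a majority (≥18).

A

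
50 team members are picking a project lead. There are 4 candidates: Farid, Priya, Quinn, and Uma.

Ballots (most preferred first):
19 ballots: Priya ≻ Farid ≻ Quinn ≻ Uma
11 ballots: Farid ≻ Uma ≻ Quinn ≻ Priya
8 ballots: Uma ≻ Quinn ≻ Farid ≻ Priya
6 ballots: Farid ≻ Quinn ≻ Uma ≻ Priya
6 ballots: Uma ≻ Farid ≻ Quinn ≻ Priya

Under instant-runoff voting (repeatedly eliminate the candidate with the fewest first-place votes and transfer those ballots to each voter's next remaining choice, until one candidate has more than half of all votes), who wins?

Round 1: Farid 17, Priya 19, Quinn 0, Uma 14. Quinn eliminated.
Round 2: Farid 17, Priya 19, Uma 14. Uma eliminated.
Round 3: Farid 31, Priya 19. Farid has a majority (≥26).

Farid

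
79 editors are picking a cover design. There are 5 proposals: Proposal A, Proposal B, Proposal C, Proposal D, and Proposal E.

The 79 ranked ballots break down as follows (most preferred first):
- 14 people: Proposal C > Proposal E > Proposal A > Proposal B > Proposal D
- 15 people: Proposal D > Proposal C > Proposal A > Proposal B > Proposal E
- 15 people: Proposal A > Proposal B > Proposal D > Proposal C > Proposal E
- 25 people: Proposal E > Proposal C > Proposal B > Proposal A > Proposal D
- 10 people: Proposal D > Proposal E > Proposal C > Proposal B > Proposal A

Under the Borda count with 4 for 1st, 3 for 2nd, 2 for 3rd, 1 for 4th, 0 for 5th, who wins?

Proposal A: 14×2 + 15×2 + 15×4 + 25×1 + 10×0 = 143
Proposal B: 14×1 + 15×1 + 15×3 + 25×2 + 10×1 = 134
Proposal C: 14×4 + 15×3 + 15×1 + 25×3 + 10×2 = 211
Proposal D: 14×0 + 15×4 + 15×2 + 25×0 + 10×4 = 130
Proposal E: 14×3 + 15×0 + 15×0 + 25×4 + 10×3 = 172

Proposal C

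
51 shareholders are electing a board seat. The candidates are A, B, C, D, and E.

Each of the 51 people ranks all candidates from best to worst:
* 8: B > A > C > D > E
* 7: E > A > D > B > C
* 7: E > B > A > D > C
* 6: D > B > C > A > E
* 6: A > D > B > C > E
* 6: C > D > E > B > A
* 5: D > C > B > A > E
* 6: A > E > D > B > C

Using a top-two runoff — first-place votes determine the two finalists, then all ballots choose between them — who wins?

Round 1 first-place votes: A 12, B 8, C 6, D 11, E 14. E and A advance.
Runoff: E is ranked above A on 20 ballots, A above E on 31.

A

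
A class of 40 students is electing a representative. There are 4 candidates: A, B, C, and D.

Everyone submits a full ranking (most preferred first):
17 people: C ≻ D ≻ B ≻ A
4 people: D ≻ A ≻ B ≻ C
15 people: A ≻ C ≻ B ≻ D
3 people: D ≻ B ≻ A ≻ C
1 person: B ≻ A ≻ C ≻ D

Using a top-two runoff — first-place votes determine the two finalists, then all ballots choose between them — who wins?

A

Round 1 first-place votes: A 15, B 1, C 17, D 7. C and A advance.
Runoff: C is ranked above A on 17 ballots, A above C on 23.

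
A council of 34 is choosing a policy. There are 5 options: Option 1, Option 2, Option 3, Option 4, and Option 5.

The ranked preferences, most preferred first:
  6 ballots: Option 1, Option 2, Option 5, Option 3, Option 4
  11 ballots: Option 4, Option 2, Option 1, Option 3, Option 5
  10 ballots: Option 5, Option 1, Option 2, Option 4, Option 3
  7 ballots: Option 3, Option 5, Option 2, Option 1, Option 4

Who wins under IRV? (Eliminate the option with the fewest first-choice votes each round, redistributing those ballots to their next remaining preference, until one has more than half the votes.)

Round 1: Option 1 6, Option 2 0, Option 3 7, Option 4 11, Option 5 10. Option 2 eliminated.
Round 2: Option 1 6, Option 3 7, Option 4 11, Option 5 10. Option 1 eliminated.
Round 3: Option 3 7, Option 4 11, Option 5 16. Option 3 eliminated.
Round 4: Option 4 11, Option 5 23. Option 5 has a majority (≥18).

Option 5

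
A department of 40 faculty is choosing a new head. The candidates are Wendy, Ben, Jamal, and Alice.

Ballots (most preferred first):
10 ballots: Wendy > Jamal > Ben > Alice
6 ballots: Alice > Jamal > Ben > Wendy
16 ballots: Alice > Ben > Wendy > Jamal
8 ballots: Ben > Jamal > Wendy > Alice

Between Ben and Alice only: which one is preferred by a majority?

Alice

Ben is ranked above Alice on 18 ballots; Alice above Ben on 22.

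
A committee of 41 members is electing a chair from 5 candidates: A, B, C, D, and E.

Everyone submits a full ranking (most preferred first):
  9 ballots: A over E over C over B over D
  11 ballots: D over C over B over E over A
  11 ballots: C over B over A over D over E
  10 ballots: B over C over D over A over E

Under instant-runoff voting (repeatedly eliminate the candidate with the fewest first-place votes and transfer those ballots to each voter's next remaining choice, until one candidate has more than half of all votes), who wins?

Round 1: A 9, B 10, C 11, D 11, E 0. E eliminated.
Round 2: A 9, B 10, C 11, D 11. A eliminated.
Round 3: B 10, C 20, D 11. B eliminated.
Round 4: C 30, D 11. C has a majority (≥21).

C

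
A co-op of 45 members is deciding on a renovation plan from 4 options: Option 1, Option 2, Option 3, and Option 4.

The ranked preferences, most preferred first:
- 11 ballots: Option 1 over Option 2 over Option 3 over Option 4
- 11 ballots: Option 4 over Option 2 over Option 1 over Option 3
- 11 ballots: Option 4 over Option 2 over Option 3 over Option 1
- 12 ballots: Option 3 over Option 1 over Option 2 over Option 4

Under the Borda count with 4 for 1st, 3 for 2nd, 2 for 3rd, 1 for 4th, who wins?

Option 1: 11×4 + 11×2 + 11×1 + 12×3 = 113
Option 2: 11×3 + 11×3 + 11×3 + 12×2 = 123
Option 3: 11×2 + 11×1 + 11×2 + 12×4 = 103
Option 4: 11×1 + 11×4 + 11×4 + 12×1 = 111

Option 2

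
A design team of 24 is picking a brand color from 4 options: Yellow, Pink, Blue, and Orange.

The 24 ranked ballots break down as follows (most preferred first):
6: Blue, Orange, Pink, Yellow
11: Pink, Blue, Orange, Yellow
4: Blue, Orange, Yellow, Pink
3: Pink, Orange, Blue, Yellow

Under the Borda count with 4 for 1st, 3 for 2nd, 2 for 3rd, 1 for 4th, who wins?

Yellow: 6×1 + 11×1 + 4×2 + 3×1 = 28
Pink: 6×2 + 11×4 + 4×1 + 3×4 = 72
Blue: 6×4 + 11×3 + 4×4 + 3×2 = 79
Orange: 6×3 + 11×2 + 4×3 + 3×3 = 61

Blue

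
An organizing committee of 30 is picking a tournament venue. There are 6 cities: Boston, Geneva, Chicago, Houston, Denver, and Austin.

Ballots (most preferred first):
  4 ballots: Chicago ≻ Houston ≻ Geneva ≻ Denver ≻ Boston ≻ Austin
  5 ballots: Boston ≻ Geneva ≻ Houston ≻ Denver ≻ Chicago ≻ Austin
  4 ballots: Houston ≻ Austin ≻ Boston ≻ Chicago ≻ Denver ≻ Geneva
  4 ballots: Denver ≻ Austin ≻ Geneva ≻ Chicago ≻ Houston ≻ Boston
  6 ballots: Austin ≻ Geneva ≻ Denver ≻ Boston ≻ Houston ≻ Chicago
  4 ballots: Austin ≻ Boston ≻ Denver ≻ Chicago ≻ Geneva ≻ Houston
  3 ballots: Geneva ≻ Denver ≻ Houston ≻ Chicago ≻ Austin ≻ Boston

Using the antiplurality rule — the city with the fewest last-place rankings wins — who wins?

Last-place votes: Boston 7, Geneva 4, Chicago 6, Houston 4, Denver 0, Austin 9.

Denver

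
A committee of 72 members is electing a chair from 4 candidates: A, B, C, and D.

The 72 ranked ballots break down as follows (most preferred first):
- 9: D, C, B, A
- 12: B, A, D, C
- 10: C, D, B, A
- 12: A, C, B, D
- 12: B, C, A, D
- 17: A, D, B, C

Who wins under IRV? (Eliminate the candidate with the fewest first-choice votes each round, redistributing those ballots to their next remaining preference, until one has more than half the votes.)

B

Round 1: A 29, B 24, C 10, D 9. D eliminated.
Round 2: A 29, B 24, C 19. C eliminated.
Round 3: A 29, B 43. B has a majority (≥37).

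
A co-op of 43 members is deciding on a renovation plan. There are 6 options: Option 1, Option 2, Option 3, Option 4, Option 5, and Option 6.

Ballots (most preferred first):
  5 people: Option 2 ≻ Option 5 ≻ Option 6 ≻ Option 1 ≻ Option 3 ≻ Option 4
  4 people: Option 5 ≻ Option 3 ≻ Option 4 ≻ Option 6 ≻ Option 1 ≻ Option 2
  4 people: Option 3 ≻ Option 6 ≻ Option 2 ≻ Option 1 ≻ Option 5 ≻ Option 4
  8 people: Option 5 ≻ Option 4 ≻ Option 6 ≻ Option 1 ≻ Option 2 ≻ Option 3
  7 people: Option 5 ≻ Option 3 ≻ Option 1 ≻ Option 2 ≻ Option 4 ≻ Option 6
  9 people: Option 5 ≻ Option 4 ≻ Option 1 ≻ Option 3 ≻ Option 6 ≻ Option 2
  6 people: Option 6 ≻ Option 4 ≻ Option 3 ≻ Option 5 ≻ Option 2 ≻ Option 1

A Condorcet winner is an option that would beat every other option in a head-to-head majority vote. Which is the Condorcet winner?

Option 5 vs Option 1: 39–4
Option 5 vs Option 2: 34–9
Option 5 vs Option 3: 33–10
Option 5 vs Option 4: 37–6
Option 5 vs Option 6: 33–10
Option 5 beats every other option.

Option 5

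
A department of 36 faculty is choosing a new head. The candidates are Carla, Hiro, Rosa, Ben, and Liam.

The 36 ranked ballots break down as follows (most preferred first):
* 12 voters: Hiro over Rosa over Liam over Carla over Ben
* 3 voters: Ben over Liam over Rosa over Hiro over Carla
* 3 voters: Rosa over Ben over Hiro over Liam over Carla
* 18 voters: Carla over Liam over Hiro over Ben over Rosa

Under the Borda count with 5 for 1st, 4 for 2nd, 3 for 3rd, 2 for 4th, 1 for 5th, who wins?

Hiro

Carla: 12×2 + 3×1 + 3×1 + 18×5 = 120
Hiro: 12×5 + 3×2 + 3×3 + 18×3 = 129
Rosa: 12×4 + 3×3 + 3×5 + 18×1 = 90
Ben: 12×1 + 3×5 + 3×4 + 18×2 = 75
Liam: 12×3 + 3×4 + 3×2 + 18×4 = 126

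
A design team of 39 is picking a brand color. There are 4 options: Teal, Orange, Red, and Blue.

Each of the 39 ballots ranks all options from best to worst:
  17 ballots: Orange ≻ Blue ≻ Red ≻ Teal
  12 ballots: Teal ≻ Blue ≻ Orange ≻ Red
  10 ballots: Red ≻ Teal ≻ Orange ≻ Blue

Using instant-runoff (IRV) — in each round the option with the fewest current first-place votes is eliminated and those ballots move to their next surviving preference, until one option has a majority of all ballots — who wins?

Round 1: Teal 12, Orange 17, Red 10, Blue 0. Blue eliminated.
Round 2: Teal 12, Orange 17, Red 10. Red eliminated.
Round 3: Teal 22, Orange 17. Teal has a majority (≥20).

Teal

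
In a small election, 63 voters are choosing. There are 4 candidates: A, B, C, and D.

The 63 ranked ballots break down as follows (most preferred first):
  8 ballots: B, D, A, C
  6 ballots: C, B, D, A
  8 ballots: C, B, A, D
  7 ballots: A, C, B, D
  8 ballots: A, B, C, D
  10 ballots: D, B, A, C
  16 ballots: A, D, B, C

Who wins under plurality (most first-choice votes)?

First-place votes: A 31, B 8, C 14, D 10.

A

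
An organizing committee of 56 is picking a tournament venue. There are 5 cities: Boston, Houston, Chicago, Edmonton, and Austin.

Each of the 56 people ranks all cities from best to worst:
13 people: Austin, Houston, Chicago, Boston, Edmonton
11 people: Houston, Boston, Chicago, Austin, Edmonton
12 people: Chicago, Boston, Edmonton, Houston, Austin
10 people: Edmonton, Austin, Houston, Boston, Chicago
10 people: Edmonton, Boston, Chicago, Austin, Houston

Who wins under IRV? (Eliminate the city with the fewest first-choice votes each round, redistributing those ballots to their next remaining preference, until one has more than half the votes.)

Round 1: Boston 0, Houston 11, Chicago 12, Edmonton 20, Austin 13. Boston eliminated.
Round 2: Houston 11, Chicago 12, Edmonton 20, Austin 13. Houston eliminated.
Round 3: Chicago 23, Edmonton 20, Austin 13. Austin eliminated.
Round 4: Chicago 36, Edmonton 20. Chicago has a majority (≥29).

Chicago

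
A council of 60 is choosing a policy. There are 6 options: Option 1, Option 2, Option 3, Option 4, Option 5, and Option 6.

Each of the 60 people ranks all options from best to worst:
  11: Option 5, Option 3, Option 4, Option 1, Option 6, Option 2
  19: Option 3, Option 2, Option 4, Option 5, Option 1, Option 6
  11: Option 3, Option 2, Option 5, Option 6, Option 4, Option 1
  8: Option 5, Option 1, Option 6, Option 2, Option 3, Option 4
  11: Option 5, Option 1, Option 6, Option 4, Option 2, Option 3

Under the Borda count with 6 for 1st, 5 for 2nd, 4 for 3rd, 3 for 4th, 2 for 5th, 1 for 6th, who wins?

Option 5

Option 1: 11×3 + 19×2 + 11×1 + 8×5 + 11×5 = 177
Option 2: 11×1 + 19×5 + 11×5 + 8×3 + 11×2 = 207
Option 3: 11×5 + 19×6 + 11×6 + 8×2 + 11×1 = 262
Option 4: 11×4 + 19×4 + 11×2 + 8×1 + 11×3 = 183
Option 5: 11×6 + 19×3 + 11×4 + 8×6 + 11×6 = 281
Option 6: 11×2 + 19×1 + 11×3 + 8×4 + 11×4 = 150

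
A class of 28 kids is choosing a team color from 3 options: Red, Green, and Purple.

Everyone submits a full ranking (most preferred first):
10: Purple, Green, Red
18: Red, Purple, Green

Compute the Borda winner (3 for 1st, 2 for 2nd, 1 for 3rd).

Purple

Red: 10×1 + 18×3 = 64
Green: 10×2 + 18×1 = 38
Purple: 10×3 + 18×2 = 66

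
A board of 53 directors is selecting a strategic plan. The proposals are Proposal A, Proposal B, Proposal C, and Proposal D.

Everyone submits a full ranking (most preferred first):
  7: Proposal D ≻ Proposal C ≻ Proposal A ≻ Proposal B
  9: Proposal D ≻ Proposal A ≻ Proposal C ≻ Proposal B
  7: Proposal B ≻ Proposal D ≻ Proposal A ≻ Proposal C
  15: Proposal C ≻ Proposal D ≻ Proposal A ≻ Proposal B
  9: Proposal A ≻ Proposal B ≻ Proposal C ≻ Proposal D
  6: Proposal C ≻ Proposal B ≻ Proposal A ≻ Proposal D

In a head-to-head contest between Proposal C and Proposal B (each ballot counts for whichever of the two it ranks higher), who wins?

Proposal C is ranked above Proposal B on 37 ballots; Proposal B above Proposal C on 16.

Proposal C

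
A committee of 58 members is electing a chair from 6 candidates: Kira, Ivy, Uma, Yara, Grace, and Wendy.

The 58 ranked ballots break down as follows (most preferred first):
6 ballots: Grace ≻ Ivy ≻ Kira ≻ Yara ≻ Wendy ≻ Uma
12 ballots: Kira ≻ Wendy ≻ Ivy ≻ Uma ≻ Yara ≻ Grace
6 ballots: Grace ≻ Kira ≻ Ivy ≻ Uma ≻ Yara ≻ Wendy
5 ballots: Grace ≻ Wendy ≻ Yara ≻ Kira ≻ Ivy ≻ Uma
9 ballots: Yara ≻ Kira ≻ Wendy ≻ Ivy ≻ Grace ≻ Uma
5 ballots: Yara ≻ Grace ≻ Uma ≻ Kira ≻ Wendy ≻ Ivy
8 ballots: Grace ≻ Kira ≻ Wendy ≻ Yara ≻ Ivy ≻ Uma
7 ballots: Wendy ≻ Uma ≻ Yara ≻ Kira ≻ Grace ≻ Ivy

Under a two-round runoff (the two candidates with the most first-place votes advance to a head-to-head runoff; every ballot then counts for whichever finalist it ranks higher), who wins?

Round 1 first-place votes: Kira 12, Ivy 0, Uma 0, Yara 14, Grace 25, Wendy 7. Grace and Yara advance.
Runoff: Grace is ranked above Yara on 25 ballots, Yara above Grace on 33.

Yara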